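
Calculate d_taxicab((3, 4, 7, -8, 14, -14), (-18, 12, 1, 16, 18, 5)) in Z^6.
82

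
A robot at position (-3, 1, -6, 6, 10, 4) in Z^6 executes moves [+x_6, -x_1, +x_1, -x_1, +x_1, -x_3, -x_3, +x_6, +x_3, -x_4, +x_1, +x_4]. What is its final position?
(-2, 1, -7, 6, 10, 6)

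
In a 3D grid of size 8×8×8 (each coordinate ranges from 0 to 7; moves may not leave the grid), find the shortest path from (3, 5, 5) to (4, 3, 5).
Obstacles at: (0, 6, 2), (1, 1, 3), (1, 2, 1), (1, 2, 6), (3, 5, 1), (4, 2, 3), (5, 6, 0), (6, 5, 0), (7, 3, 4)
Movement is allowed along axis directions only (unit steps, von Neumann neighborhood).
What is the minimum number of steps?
3
(one shortest path: (3, 5, 5) → (4, 5, 5) → (4, 4, 5) → (4, 3, 5))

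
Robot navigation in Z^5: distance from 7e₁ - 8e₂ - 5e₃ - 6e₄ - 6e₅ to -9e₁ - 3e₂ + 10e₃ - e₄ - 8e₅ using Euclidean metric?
23.1301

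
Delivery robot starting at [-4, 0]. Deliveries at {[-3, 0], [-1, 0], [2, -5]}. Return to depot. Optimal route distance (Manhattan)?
22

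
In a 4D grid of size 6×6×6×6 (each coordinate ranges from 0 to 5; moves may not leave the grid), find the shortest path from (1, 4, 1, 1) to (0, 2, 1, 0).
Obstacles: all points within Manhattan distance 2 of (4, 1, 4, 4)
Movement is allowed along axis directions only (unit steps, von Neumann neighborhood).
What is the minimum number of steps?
4
(one shortest path: (1, 4, 1, 1) → (0, 4, 1, 1) → (0, 3, 1, 1) → (0, 2, 1, 1) → (0, 2, 1, 0))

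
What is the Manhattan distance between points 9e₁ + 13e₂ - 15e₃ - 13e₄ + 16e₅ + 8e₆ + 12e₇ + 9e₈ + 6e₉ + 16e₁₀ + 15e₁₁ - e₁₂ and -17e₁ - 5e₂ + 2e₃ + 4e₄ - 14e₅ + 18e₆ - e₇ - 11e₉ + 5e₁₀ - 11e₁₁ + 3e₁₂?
198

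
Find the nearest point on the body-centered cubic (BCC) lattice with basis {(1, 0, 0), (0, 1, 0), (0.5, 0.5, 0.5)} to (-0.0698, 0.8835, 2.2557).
(0, 1, 2)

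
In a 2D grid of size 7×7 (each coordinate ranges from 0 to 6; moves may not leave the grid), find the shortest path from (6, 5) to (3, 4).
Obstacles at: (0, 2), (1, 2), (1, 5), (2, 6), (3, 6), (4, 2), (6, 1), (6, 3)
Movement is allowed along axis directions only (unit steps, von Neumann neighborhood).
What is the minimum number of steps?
4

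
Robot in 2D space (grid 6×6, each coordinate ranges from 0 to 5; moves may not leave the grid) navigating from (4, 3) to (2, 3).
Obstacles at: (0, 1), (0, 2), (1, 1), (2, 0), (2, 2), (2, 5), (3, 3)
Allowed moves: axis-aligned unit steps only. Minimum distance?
4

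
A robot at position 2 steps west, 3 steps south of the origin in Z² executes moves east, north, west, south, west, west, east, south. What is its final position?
(-3, -4)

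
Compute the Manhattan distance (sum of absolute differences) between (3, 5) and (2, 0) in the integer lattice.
6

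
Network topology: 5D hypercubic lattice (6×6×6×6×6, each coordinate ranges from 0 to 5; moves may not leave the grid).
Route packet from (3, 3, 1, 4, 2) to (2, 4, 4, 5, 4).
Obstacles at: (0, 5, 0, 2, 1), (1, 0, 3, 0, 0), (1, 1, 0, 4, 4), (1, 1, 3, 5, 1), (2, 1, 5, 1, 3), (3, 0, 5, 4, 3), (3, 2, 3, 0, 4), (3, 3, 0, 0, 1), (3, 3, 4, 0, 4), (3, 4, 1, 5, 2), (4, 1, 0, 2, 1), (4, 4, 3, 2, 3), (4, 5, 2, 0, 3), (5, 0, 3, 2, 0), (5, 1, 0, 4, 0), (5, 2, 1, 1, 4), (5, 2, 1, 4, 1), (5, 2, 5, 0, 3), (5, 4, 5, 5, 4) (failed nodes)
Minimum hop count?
8
(one shortest path: (3, 3, 1, 4, 2) → (2, 3, 1, 4, 2) → (2, 4, 1, 4, 2) → (2, 4, 2, 4, 2) → (2, 4, 3, 4, 2) → (2, 4, 4, 4, 2) → (2, 4, 4, 5, 2) → (2, 4, 4, 5, 3) → (2, 4, 4, 5, 4))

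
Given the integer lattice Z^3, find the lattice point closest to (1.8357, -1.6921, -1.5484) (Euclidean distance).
(2, -2, -2)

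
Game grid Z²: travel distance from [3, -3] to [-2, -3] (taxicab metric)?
5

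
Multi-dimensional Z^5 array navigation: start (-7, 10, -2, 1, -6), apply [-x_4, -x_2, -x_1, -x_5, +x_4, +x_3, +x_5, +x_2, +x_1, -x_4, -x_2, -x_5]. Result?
(-7, 9, -1, 0, -7)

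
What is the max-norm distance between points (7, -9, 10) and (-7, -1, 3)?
14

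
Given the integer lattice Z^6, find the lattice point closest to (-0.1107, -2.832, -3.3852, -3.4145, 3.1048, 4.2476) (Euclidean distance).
(0, -3, -3, -3, 3, 4)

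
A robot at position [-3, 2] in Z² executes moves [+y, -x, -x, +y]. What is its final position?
(-5, 4)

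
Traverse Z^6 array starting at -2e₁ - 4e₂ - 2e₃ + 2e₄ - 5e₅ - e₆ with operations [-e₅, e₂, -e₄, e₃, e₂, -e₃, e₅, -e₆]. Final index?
(-2, -2, -2, 1, -5, -2)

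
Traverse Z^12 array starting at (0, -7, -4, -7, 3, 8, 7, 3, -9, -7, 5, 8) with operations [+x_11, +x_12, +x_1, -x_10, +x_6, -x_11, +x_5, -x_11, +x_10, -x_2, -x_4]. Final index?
(1, -8, -4, -8, 4, 9, 7, 3, -9, -7, 4, 9)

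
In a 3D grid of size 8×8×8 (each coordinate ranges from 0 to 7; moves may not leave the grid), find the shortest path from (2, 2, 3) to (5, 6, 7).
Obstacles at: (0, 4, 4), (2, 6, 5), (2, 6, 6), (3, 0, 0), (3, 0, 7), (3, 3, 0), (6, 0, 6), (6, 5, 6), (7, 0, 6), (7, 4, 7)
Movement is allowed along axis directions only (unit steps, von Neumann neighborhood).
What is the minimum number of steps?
11
(one shortest path: (2, 2, 3) → (3, 2, 3) → (4, 2, 3) → (5, 2, 3) → (5, 3, 3) → (5, 4, 3) → (5, 5, 3) → (5, 6, 3) → (5, 6, 4) → (5, 6, 5) → (5, 6, 6) → (5, 6, 7))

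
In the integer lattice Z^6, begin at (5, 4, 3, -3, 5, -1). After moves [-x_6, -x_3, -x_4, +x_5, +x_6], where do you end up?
(5, 4, 2, -4, 6, -1)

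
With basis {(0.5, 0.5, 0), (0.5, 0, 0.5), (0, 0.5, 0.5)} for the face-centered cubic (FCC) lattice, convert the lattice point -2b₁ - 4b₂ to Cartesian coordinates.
(-3, -1, -2)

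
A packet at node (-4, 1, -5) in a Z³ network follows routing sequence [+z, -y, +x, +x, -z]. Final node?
(-2, 0, -5)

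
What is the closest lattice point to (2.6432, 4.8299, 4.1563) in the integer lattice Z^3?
(3, 5, 4)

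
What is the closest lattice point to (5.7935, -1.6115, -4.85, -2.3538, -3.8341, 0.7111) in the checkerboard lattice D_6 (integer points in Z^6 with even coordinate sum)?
(6, -2, -5, -2, -4, 1)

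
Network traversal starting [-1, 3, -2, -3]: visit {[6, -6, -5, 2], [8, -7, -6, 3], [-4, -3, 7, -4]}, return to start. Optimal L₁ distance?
84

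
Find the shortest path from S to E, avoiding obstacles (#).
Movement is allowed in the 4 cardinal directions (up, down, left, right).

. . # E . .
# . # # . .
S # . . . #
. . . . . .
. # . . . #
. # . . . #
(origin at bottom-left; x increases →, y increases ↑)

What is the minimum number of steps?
9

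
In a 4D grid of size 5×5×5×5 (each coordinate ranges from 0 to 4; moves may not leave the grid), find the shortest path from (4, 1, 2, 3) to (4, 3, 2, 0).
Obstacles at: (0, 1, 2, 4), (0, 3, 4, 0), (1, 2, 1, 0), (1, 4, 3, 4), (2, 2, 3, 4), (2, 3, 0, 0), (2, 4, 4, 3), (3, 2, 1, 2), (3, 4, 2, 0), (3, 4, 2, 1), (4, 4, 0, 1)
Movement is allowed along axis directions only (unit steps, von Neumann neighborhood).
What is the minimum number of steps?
5
(one shortest path: (4, 1, 2, 3) → (4, 2, 2, 3) → (4, 3, 2, 3) → (4, 3, 2, 2) → (4, 3, 2, 1) → (4, 3, 2, 0))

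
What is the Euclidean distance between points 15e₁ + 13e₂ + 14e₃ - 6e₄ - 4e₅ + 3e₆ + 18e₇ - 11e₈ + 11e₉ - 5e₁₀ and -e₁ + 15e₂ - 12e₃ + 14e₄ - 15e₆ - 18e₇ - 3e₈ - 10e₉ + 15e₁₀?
62.2656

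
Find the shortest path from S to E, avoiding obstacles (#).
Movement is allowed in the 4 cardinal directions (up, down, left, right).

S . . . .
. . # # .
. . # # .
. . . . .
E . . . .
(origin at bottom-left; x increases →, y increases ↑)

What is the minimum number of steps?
4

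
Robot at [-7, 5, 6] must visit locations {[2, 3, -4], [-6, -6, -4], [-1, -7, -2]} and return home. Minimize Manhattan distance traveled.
66
(one optimal route: (-7, 5, 6) → (2, 3, -4) → (-1, -7, -2) → (-6, -6, -4) → (-7, 5, 6))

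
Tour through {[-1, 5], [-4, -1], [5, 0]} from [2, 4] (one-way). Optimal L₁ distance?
23
(one optimal route: (2, 4) → (-1, 5) → (-4, -1) → (5, 0))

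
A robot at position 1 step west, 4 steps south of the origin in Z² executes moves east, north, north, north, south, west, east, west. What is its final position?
(-1, -2)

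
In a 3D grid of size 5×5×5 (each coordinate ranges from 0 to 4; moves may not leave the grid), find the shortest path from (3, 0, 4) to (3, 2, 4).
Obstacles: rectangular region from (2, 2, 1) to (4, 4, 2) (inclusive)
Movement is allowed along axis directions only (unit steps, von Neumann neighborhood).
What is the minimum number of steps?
2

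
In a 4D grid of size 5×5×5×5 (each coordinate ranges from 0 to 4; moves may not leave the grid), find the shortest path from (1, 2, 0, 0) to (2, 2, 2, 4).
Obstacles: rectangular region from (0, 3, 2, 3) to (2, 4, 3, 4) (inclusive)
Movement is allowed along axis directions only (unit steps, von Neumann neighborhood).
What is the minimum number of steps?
7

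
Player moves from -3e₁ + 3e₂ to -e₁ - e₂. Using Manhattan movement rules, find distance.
6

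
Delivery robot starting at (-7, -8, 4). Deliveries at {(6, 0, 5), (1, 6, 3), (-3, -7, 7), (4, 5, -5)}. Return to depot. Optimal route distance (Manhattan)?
78
(one optimal route: (-7, -8, 4) → (1, 6, 3) → (4, 5, -5) → (6, 0, 5) → (-3, -7, 7) → (-7, -8, 4))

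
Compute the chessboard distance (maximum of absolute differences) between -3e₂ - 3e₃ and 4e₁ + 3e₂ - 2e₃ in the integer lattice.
6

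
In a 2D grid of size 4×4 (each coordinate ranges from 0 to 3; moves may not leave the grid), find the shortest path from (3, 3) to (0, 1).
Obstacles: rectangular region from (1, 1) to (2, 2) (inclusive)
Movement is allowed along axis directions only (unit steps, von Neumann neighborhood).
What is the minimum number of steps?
5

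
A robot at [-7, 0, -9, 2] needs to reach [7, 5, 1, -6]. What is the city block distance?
37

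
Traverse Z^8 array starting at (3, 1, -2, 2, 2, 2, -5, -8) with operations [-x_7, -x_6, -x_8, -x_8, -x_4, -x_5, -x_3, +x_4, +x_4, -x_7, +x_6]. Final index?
(3, 1, -3, 3, 1, 2, -7, -10)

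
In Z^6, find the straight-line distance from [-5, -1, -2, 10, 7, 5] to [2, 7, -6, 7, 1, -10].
19.975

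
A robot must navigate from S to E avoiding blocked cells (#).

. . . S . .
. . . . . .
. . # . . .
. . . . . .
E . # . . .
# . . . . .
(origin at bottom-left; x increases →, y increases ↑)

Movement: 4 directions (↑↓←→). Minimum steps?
7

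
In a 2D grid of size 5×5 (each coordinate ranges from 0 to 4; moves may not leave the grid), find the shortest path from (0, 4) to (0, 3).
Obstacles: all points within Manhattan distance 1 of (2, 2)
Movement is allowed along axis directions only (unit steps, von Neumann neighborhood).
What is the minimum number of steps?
1
(one shortest path: (0, 4) → (0, 3))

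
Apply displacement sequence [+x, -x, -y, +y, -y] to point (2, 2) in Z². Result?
(2, 1)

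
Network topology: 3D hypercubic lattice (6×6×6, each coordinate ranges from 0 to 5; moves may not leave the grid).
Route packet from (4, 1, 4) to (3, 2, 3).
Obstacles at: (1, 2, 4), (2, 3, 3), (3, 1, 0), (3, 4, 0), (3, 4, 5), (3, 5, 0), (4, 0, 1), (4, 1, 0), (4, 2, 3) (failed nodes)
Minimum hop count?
3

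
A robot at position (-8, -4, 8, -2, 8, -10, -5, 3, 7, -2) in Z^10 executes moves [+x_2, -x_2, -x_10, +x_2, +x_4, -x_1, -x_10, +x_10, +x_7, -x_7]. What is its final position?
(-9, -3, 8, -1, 8, -10, -5, 3, 7, -3)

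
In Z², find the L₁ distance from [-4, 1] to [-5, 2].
2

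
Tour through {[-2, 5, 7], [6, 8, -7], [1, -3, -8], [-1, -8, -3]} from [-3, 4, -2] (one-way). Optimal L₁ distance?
64
(one optimal route: (-3, 4, -2) → (-2, 5, 7) → (-1, -8, -3) → (1, -3, -8) → (6, 8, -7))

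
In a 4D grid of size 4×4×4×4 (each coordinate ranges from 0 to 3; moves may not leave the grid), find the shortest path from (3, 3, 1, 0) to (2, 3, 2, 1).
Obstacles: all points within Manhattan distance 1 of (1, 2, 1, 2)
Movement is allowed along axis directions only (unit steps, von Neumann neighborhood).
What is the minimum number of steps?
3
(one shortest path: (3, 3, 1, 0) → (2, 3, 1, 0) → (2, 3, 2, 0) → (2, 3, 2, 1))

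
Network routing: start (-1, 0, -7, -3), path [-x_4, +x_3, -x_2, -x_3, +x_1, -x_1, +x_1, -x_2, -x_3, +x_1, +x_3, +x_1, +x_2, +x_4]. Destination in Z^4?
(2, -1, -7, -3)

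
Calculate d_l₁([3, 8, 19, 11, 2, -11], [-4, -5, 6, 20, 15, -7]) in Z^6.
59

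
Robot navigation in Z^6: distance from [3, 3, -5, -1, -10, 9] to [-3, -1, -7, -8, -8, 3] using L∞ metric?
7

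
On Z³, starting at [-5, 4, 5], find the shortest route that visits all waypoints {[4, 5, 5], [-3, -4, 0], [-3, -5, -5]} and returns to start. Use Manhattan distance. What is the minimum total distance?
58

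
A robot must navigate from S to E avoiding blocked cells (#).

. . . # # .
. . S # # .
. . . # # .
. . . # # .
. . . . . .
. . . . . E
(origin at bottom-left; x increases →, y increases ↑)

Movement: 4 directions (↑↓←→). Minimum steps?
7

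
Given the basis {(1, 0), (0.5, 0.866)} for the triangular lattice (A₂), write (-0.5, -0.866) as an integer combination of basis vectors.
-b₂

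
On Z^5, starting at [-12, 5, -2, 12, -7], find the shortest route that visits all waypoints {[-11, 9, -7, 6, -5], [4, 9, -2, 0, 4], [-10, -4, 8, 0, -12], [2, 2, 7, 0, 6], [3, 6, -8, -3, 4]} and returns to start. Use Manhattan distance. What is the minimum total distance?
162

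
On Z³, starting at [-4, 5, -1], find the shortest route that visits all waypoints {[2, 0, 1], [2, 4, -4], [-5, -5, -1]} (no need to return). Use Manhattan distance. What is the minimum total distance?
33
(one optimal route: (-4, 5, -1) → (2, 4, -4) → (2, 0, 1) → (-5, -5, -1))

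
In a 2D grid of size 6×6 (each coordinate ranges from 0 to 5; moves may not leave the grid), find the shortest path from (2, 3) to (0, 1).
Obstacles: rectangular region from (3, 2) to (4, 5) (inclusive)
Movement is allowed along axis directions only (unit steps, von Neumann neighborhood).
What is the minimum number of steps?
4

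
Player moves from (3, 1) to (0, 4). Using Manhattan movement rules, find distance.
6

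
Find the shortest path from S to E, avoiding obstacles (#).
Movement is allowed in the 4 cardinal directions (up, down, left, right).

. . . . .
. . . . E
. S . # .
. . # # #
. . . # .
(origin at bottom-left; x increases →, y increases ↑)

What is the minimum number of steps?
4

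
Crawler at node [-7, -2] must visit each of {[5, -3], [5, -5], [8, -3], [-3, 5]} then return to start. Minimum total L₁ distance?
50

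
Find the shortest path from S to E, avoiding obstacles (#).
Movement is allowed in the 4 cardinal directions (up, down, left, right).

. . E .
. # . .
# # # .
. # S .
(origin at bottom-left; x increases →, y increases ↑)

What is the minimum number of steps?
5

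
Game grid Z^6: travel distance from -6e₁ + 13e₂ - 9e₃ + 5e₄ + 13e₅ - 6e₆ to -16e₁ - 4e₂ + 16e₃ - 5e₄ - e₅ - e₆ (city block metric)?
81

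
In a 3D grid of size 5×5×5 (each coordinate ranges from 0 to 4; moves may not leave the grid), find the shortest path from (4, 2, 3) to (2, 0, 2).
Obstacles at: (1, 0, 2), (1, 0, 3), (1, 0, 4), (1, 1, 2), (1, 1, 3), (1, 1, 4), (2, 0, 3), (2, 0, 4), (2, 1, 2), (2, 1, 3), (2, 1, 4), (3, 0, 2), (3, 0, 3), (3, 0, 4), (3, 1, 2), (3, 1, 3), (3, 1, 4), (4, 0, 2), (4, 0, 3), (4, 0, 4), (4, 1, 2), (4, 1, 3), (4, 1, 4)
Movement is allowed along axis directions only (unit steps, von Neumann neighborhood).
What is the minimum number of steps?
7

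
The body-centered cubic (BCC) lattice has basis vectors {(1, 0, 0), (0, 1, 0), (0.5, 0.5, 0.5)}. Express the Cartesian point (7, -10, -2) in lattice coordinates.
9b₁ - 8b₂ - 4b₃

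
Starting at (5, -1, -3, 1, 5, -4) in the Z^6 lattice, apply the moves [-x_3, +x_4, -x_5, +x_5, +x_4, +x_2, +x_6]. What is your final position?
(5, 0, -4, 3, 5, -3)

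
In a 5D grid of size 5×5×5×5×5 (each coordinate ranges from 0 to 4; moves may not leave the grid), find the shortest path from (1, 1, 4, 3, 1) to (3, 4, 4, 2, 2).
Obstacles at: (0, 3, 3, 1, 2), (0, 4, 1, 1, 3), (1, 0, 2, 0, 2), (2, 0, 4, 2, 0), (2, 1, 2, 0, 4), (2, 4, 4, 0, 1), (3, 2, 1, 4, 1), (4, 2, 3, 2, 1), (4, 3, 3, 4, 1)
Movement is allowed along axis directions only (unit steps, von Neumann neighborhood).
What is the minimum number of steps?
7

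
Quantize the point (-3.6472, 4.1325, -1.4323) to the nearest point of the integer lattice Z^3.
(-4, 4, -1)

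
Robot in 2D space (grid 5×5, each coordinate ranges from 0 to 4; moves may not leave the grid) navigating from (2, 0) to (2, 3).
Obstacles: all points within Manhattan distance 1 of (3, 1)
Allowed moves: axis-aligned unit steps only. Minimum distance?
5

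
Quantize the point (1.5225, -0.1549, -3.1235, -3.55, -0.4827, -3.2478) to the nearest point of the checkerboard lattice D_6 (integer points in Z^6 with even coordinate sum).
(2, 0, -3, -4, 0, -3)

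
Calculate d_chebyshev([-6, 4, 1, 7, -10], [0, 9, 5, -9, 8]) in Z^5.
18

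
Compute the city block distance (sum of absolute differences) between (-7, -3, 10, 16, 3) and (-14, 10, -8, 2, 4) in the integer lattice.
53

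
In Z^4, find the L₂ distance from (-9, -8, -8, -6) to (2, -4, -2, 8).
19.2094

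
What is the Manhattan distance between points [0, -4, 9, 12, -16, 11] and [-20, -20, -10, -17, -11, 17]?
95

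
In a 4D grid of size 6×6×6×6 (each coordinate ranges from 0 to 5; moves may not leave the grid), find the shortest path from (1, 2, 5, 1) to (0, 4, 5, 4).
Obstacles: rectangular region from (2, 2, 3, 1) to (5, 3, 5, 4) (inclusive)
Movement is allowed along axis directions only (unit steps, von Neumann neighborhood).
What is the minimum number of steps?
6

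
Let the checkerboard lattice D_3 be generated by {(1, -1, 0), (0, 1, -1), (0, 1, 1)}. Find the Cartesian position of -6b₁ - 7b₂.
(-6, -1, 7)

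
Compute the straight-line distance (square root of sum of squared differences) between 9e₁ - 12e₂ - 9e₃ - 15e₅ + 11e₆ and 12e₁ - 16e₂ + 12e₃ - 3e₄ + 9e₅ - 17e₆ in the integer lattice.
42.8369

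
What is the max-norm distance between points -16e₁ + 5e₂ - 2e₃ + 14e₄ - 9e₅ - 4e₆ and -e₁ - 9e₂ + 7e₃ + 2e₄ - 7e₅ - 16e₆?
15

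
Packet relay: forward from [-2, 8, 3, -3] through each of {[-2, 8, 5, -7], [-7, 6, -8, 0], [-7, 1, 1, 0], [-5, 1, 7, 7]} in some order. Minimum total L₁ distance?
61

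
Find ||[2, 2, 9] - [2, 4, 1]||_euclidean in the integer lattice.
8.24621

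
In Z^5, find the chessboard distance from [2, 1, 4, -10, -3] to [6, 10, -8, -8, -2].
12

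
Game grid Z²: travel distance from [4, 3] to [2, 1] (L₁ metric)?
4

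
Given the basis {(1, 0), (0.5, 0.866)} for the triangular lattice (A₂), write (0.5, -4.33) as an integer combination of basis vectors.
3b₁ - 5b₂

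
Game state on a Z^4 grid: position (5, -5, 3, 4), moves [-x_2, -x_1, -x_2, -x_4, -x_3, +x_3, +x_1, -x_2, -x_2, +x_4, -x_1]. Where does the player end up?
(4, -9, 3, 4)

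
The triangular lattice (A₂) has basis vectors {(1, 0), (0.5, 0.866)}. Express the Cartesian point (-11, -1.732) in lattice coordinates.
-10b₁ - 2b₂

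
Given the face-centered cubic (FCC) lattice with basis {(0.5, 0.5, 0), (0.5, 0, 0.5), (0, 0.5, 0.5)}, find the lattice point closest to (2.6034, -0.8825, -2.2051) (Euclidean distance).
(2.5, -1, -2.5)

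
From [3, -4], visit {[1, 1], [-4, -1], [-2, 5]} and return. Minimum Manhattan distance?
32
(one optimal route: (3, -4) → (1, 1) → (-2, 5) → (-4, -1) → (3, -4))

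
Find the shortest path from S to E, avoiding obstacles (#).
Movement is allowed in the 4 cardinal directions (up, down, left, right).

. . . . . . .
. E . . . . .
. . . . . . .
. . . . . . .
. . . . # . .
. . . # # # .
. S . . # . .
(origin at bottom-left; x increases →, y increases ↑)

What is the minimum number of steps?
5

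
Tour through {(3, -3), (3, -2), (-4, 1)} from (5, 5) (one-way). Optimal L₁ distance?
21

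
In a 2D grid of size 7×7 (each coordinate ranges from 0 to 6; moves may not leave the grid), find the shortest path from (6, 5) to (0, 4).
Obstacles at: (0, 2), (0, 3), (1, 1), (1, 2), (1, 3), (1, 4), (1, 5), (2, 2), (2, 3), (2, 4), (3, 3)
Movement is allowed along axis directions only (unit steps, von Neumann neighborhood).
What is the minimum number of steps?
9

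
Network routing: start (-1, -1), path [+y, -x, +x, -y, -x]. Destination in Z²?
(-2, -1)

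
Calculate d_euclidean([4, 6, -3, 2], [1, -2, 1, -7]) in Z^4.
13.0384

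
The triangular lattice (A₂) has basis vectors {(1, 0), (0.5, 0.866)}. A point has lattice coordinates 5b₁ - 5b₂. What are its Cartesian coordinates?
(2.5, -4.33)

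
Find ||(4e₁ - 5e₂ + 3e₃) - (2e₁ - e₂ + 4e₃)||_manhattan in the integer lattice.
7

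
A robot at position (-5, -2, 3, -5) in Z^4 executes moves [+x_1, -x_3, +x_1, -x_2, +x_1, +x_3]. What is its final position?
(-2, -3, 3, -5)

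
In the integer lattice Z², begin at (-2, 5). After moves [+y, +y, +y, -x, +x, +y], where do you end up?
(-2, 9)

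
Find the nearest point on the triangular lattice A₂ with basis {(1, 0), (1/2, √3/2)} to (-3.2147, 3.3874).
(-3, 3.464)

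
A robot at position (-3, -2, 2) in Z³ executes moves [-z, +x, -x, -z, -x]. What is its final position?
(-4, -2, 0)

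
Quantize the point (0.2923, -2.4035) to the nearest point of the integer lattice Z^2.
(0, -2)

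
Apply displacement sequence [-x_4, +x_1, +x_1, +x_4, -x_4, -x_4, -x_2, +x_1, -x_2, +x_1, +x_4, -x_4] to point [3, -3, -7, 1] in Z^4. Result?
(7, -5, -7, -1)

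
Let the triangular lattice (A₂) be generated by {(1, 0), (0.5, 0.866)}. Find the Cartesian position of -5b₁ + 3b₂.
(-3.5, 2.598)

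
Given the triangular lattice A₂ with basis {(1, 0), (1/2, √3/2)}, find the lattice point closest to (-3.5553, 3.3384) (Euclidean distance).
(-4, 3.464)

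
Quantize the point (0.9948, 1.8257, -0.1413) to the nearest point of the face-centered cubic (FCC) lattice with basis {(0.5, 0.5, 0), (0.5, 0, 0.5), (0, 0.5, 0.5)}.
(1, 2, 0)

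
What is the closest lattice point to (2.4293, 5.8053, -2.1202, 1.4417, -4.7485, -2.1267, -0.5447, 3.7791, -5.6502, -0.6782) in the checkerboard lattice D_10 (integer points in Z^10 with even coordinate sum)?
(2, 6, -2, 1, -5, -2, -1, 4, -6, -1)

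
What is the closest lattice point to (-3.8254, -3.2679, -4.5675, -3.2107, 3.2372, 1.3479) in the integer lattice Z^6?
(-4, -3, -5, -3, 3, 1)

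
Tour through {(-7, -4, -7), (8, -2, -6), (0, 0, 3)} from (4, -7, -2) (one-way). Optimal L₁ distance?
52
(one optimal route: (4, -7, -2) → (8, -2, -6) → (-7, -4, -7) → (0, 0, 3))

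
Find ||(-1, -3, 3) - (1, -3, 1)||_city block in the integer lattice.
4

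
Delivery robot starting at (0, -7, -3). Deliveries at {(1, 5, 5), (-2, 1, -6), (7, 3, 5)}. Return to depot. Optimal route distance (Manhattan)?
64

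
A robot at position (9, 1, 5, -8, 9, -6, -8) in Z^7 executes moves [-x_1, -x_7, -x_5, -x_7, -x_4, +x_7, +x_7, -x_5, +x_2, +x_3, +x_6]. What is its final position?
(8, 2, 6, -9, 7, -5, -8)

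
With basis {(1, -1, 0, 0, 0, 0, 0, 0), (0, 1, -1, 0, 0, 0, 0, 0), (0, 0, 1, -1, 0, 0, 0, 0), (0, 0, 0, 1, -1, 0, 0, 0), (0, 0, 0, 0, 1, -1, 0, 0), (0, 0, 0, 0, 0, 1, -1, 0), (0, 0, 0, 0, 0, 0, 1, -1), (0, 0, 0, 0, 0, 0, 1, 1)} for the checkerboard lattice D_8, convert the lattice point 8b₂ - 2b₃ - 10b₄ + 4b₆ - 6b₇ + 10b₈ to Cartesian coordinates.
(0, 8, -10, -8, 10, 4, 0, 16)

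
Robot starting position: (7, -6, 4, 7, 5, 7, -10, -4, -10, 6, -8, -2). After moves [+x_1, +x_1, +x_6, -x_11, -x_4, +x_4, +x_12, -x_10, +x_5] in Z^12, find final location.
(9, -6, 4, 7, 6, 8, -10, -4, -10, 5, -9, -1)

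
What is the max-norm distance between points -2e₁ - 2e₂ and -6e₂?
4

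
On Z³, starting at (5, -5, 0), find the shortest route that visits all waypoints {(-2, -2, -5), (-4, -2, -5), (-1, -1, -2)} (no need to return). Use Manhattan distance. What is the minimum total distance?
19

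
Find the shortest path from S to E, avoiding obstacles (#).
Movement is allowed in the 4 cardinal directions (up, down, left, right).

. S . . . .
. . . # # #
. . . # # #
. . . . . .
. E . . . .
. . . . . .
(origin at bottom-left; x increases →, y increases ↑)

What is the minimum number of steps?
4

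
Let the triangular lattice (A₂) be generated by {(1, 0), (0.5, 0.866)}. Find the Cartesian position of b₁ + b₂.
(1.5, 0.866)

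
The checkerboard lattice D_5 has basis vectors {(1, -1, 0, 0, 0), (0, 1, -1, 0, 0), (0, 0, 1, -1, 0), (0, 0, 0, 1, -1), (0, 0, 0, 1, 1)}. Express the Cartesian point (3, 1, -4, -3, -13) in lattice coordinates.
3b₁ + 4b₂ + 5b₄ - 8b₅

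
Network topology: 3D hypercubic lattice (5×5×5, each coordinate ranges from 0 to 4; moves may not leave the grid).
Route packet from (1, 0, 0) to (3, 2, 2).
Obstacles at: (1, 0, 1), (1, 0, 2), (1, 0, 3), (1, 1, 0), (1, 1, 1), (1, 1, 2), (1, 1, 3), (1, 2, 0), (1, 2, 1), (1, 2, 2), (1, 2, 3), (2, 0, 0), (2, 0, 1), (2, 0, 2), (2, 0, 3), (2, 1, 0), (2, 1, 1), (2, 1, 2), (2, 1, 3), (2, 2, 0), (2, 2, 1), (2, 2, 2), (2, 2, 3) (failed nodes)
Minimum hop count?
10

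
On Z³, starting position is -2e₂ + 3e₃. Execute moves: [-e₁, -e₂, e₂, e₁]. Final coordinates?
(0, -2, 3)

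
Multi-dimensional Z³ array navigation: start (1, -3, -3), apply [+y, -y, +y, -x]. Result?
(0, -2, -3)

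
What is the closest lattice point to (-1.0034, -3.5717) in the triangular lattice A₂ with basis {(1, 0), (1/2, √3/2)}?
(-1, -3.464)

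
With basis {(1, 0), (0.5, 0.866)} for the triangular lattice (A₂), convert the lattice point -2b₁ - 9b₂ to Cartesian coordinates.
(-6.5, -7.794)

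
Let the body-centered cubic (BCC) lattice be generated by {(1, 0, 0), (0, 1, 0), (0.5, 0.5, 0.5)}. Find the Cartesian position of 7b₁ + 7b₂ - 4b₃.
(5, 5, -2)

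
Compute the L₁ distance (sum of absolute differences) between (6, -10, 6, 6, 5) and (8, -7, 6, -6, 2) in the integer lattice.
20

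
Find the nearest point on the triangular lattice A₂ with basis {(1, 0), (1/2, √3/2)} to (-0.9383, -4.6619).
(-1, -5.196)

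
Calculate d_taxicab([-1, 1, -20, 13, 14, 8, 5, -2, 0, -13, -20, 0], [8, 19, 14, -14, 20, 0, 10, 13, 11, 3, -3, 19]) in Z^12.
185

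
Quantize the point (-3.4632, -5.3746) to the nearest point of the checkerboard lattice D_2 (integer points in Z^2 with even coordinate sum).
(-3, -5)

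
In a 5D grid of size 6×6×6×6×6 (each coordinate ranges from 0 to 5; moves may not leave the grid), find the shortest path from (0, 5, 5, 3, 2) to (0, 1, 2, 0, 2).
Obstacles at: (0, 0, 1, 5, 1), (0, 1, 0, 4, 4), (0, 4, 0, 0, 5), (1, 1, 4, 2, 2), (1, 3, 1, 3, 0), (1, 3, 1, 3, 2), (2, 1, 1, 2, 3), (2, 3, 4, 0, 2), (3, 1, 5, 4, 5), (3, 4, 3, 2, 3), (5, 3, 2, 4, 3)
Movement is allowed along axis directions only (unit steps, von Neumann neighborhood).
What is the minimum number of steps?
10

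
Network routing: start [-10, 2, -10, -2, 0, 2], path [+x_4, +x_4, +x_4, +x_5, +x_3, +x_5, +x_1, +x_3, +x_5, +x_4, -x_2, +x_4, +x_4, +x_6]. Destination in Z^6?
(-9, 1, -8, 4, 3, 3)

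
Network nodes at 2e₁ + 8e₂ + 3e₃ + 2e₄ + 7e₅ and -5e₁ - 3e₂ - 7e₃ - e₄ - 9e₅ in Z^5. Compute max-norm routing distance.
16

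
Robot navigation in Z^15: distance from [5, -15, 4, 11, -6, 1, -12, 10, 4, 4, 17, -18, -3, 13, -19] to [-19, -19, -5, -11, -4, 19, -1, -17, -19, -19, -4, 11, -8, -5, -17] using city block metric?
238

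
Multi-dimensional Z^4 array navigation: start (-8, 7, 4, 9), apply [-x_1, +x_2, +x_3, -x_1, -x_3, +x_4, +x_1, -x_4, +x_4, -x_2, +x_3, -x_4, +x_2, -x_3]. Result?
(-9, 8, 4, 9)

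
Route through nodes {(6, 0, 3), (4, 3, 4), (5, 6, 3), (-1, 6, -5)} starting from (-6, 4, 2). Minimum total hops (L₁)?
39
(one optimal route: (-6, 4, 2) → (-1, 6, -5) → (5, 6, 3) → (4, 3, 4) → (6, 0, 3))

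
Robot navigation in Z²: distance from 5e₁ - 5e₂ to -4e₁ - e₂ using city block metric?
13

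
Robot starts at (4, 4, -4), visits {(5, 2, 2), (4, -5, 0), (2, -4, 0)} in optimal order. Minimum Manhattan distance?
22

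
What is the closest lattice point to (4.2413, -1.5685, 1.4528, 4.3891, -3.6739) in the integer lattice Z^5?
(4, -2, 1, 4, -4)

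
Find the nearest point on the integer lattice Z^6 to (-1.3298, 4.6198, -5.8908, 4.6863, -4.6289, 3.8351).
(-1, 5, -6, 5, -5, 4)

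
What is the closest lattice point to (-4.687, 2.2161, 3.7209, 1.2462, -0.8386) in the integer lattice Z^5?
(-5, 2, 4, 1, -1)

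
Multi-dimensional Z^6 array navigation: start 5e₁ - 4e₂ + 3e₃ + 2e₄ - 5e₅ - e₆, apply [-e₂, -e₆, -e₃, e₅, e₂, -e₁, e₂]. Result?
(4, -3, 2, 2, -4, -2)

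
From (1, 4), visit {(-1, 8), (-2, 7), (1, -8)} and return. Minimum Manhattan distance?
38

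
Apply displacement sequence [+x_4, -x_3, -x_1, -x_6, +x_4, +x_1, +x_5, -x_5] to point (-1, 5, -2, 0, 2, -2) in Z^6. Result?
(-1, 5, -3, 2, 2, -3)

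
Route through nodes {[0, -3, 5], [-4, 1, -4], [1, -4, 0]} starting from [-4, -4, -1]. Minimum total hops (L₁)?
29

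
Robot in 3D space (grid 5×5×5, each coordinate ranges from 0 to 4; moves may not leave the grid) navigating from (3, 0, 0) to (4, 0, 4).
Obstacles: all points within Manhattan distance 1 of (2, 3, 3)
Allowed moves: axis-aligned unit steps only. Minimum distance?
5
(one shortest path: (3, 0, 0) → (4, 0, 0) → (4, 0, 1) → (4, 0, 2) → (4, 0, 3) → (4, 0, 4))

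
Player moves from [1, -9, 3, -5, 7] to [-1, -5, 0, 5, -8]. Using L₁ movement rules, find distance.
34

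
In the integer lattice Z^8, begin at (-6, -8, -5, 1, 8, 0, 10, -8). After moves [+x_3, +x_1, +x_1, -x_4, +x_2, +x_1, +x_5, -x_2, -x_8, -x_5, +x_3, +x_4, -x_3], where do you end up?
(-3, -8, -4, 1, 8, 0, 10, -9)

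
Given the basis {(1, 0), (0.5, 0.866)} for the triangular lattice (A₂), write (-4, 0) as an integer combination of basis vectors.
-4b₁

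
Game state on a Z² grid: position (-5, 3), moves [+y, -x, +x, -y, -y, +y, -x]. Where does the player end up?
(-6, 3)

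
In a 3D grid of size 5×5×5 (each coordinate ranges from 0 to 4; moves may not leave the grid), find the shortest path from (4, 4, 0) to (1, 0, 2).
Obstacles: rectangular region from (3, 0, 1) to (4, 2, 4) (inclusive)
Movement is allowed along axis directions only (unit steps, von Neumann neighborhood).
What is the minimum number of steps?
9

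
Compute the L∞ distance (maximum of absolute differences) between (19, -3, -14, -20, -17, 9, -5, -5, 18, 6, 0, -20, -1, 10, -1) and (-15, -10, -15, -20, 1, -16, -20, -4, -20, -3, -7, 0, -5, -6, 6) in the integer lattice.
38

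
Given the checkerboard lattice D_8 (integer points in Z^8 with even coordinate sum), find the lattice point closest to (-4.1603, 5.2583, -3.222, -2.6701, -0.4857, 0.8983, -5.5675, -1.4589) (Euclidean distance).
(-4, 5, -3, -3, -1, 1, -6, -1)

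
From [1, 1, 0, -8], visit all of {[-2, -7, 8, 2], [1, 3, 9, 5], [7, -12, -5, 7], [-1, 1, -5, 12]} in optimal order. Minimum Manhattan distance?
97
(one optimal route: (1, 1, 0, -8) → (-2, -7, 8, 2) → (1, 3, 9, 5) → (-1, 1, -5, 12) → (7, -12, -5, 7))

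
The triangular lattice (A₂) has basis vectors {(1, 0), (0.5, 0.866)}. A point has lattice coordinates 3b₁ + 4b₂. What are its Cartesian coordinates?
(5, 3.464)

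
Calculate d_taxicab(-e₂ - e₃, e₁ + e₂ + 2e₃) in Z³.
6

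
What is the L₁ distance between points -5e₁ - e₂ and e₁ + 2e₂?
9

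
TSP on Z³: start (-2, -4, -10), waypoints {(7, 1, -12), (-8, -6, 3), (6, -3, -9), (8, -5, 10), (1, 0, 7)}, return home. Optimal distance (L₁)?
102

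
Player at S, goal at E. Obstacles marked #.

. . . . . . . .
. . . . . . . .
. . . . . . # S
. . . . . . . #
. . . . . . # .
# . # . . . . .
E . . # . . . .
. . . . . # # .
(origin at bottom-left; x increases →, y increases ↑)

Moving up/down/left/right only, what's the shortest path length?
13
(one shortest path: (7, 5) → (7, 6) → (6, 6) → (5, 6) → (4, 6) → (3, 6) → (2, 6) → (1, 6) → (1, 5) → (1, 4) → (1, 3) → (1, 2) → (1, 1) → (0, 1))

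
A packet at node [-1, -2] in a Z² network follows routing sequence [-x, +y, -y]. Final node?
(-2, -2)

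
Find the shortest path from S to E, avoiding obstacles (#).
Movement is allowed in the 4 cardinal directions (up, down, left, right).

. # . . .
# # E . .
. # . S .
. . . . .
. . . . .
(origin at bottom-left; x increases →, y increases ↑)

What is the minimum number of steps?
2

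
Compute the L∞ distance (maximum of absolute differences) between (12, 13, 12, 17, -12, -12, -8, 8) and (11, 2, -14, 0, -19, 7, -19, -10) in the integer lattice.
26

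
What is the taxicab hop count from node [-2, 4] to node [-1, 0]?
5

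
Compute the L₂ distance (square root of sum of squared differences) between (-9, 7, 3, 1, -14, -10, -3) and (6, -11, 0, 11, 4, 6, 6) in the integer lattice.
36.318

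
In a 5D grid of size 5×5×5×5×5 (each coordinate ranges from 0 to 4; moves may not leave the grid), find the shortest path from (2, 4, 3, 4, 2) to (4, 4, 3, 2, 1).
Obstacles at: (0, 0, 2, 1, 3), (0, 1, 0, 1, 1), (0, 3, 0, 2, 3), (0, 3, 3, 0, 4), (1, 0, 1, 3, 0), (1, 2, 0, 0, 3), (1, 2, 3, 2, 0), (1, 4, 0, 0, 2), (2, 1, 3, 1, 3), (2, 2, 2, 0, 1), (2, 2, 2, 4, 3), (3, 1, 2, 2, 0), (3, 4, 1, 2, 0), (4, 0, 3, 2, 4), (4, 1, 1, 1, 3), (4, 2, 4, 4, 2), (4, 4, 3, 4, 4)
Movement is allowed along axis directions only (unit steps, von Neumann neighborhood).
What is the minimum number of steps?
5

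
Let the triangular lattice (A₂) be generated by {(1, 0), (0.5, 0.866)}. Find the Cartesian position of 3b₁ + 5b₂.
(5.5, 4.33)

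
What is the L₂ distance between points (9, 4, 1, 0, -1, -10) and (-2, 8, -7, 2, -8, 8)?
24.0416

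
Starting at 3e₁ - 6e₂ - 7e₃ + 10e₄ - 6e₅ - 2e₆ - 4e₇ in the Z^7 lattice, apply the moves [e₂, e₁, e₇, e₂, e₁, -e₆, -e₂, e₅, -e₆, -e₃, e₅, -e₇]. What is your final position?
(5, -5, -8, 10, -4, -4, -4)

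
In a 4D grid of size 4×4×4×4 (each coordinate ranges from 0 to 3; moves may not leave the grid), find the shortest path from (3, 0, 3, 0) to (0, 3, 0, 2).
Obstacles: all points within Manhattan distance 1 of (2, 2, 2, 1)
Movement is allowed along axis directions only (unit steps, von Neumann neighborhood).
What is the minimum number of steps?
11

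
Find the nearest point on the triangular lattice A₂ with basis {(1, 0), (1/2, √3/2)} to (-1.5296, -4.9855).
(-2, -5.196)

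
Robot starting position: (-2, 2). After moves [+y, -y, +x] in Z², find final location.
(-1, 2)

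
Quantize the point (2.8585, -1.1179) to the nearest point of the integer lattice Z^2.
(3, -1)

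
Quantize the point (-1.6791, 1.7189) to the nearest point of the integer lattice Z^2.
(-2, 2)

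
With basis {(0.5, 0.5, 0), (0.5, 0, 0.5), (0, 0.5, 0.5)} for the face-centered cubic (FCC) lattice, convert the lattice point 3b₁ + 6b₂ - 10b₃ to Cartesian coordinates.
(4.5, -3.5, -2)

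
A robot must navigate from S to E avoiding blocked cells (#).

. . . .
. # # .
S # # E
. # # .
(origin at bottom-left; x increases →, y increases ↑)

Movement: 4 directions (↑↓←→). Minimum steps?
7
(one shortest path: (0, 1) → (0, 2) → (0, 3) → (1, 3) → (2, 3) → (3, 3) → (3, 2) → (3, 1))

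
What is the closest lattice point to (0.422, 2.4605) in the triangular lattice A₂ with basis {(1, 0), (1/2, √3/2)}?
(0.5, 2.598)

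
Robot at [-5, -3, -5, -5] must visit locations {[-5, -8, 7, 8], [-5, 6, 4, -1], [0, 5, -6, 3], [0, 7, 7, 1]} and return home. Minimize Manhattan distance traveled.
106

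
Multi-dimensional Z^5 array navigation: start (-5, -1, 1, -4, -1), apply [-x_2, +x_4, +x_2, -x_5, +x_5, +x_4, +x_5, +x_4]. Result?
(-5, -1, 1, -1, 0)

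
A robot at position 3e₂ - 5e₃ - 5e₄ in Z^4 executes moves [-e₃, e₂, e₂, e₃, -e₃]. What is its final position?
(0, 5, -6, -5)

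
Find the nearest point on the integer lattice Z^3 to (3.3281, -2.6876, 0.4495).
(3, -3, 0)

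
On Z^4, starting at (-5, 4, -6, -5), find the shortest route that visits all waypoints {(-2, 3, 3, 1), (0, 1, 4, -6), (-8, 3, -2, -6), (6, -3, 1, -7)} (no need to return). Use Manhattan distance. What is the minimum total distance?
53
(one optimal route: (-5, 4, -6, -5) → (-8, 3, -2, -6) → (-2, 3, 3, 1) → (0, 1, 4, -6) → (6, -3, 1, -7))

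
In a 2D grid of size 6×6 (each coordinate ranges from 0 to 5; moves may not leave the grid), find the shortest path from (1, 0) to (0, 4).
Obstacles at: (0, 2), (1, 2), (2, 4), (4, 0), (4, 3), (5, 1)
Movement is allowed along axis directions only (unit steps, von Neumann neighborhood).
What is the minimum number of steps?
7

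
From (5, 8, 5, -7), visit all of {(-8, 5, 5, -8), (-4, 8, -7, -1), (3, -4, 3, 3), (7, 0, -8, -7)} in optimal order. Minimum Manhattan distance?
98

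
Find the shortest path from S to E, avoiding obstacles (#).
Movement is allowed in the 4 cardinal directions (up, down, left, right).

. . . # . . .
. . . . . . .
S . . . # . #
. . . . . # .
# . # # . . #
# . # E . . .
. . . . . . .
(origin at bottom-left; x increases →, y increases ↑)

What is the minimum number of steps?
8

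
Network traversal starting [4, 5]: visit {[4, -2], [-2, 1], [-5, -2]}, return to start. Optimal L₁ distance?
32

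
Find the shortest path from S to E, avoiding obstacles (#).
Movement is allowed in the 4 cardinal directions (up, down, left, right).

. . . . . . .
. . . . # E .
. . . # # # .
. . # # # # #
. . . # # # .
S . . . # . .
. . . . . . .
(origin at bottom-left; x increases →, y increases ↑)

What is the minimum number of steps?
11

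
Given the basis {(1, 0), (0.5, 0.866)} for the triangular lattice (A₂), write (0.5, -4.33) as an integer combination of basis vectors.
3b₁ - 5b₂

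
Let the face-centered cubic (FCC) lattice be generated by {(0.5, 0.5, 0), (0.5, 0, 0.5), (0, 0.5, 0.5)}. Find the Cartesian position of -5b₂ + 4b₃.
(-2.5, 2, -0.5)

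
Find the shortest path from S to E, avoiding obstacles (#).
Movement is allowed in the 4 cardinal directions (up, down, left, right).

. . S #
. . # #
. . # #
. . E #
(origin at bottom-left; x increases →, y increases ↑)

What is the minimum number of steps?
5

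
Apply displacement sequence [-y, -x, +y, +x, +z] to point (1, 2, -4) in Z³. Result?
(1, 2, -3)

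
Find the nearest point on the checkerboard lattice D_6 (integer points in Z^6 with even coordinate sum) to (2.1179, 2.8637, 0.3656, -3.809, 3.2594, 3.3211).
(2, 3, 1, -4, 3, 3)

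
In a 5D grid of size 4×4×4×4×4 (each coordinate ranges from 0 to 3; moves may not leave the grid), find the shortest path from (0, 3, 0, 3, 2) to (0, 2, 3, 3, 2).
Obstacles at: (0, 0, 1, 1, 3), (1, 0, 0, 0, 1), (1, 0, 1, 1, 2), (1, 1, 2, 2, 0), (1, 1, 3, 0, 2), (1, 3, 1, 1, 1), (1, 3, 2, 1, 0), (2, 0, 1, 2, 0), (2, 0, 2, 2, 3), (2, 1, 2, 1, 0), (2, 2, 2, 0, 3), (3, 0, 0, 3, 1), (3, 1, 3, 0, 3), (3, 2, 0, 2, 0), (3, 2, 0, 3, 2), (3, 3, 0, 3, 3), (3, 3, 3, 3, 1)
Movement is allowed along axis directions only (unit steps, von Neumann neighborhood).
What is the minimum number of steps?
4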